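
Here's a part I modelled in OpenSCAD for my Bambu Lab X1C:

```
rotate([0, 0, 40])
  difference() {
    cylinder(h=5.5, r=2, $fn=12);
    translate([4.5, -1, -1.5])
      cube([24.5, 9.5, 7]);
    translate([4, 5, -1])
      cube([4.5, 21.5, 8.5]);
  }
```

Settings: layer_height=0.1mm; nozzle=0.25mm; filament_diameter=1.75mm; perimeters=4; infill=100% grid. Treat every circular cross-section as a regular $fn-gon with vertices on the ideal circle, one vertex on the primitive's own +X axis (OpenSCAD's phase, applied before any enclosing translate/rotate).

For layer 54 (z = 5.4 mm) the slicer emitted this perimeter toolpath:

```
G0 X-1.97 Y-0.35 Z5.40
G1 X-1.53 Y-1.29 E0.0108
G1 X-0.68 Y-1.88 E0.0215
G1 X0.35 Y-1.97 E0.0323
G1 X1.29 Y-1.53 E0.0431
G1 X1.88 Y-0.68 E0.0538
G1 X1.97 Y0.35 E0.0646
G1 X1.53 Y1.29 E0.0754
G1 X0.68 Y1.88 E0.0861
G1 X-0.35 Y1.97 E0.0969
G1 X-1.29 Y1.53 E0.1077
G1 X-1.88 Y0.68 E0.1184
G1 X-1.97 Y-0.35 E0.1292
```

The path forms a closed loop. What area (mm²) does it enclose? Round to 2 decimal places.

Apply the shoelace formula to the sequence of (X, Y) vertices; enclosed area = 12.01 mm².

12.01 mm²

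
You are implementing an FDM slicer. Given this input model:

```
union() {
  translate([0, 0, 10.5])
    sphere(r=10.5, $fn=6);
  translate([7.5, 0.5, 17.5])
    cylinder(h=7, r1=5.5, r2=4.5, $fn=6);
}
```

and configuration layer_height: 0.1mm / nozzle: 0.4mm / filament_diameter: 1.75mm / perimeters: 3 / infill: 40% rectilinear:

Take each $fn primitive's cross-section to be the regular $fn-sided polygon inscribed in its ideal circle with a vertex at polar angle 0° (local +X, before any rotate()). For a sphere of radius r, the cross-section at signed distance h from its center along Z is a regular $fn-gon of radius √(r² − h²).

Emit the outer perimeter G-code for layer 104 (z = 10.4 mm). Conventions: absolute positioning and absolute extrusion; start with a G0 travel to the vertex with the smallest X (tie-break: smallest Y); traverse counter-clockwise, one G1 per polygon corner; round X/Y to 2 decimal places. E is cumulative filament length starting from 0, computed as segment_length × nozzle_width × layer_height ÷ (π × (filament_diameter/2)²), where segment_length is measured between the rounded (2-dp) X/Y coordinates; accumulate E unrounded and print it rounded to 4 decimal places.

G0 X-10.50 Y0.00 Z10.40
G1 X-5.25 Y-9.09 E0.1746
G1 X5.25 Y-9.09 E0.3492
G1 X10.50 Y0.00 E0.5238
G1 X5.25 Y9.09 E0.6983
G1 X-5.25 Y9.09 E0.8729
G1 X-10.50 Y0.00 E1.0475

At z = 10.4 mm: the sphere: section is a regular 6-gon, circumradius = √(r²−h²) = √(10.5²−0.1²) = 10.500; the cone at (7.5, 0.5) is absent (z outside [17.5, 24.5]); Merging all regions: only the r=10.5 sphere is present, so the union is just that shape — 1 connected region. The outline is a single polygon with 6 vertices. Extrusion per mm of travel: 0.4 × 0.1 / (π × 0.875²) = 0.016630. Accumulating E over each segment gives final E = 1.0475.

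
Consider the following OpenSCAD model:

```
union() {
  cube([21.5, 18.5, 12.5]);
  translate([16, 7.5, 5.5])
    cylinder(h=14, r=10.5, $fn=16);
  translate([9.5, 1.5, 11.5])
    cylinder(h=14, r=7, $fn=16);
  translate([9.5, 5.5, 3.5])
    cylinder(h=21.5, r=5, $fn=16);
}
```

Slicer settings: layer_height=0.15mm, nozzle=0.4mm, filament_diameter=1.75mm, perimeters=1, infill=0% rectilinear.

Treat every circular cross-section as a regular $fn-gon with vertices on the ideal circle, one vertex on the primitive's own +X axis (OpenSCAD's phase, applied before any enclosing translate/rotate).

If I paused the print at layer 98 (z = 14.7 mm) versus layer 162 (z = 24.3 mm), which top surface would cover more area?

layer 98 (z = 14.7 mm)

Layer 98 (z = 14.7): the cube does not reach this height (z outside [0, 12.5]); the r=10.5 cylinder at (16, 7.5) gives a regular 16-gon of circumradius 10.5 (constant along its height) (area = (16/2)·10.500²·sin(360°/16) = 337.53 mm²); the cylinder at (9.5, 1.5): section is a regular 16-gon, circumradius r=7 (area = (16/2)·7.000²·sin(360°/16) = 150.01 mm²); the cylinder at (9.5, 5.5): section is a regular 16-gon, circumradius r=5 (area = (16/2)·5.000²·sin(360°/16) = 76.54 mm²); Merging all regions: the regions partially overlap — summed areas 564.08 mm² minus the doubly-counted overlap 160.23 mm² gives 403.84 mm² — area = 403.84 mm². So its area = 403.84 mm². Layer 162 (z = 24.3): the cube is absent (z outside [0, 12.5]); the cylinder at (16, 7.5) does not reach this height (z outside [5.5, 19.5]); the cylinder at (9.5, 1.5): section is a regular 16-gon, circumradius r=7 (area = (16/2)·7.000²·sin(360°/16) = 150.01 mm²); the cylinder at (9.5, 5.5): section is a regular 16-gon, circumradius r=5 (area = (16/2)·5.000²·sin(360°/16) = 76.54 mm²); Merging all regions: the regions partially overlap — summed areas 226.55 mm² minus the doubly-counted overlap 60.57 mm² gives 165.97 mm² — area = 165.97 mm². So its area = 165.97 mm². Layer 98 is larger (403.84 vs 165.97 mm²).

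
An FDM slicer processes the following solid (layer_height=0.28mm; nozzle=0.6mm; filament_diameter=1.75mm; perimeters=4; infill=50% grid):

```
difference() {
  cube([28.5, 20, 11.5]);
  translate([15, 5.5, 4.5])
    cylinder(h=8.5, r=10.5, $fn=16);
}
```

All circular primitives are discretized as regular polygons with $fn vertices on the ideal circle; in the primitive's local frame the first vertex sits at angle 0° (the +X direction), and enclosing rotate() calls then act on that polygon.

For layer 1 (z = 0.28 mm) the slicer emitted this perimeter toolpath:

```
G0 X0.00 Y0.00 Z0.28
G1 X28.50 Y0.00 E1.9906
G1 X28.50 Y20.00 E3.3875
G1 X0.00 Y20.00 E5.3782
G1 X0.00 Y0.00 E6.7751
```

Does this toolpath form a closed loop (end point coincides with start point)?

Start point (G0): (0.00, 0.00). End point (last G1): the path returns to the start — closed.

yes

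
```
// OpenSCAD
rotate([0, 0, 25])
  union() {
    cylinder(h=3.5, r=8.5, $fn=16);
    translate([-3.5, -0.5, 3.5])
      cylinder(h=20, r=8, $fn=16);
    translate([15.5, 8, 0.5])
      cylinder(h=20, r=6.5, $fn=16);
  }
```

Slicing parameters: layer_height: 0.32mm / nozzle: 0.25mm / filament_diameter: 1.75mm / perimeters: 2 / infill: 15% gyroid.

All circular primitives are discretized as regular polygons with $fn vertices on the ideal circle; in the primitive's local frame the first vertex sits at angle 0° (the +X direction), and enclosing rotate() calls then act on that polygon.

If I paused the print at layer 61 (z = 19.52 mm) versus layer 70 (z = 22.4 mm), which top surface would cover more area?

Layer 61 (z = 19.52): the cylinder is not intersected at this z (z outside [0, 3.5]); the r=8 cylinder at (-3.5, -0.5) contributes a regular 16-gon of circumradius 8 (area = (16/2)·8.000²·sin(360°/16) = 195.93 mm²); the cylinder at (15.5, 8): section is a regular 16-gon, circumradius r=6.5 (area = (16/2)·6.500²·sin(360°/16) = 129.35 mm²); Combining (union): the 2 present regions are separate (no shared area or edge), so areas and boundary lengths simply add and each stays a separate island — area = 325.28 mm²; (whole slice rotated 25° about Z — lengths, areas and connectivity unchanged). So its area = 325.28 mm². Layer 70 (z = 22.4): the cylinder is absent (z outside [0, 3.5]); the cylinder at (-3.5, -0.5): section is a regular 16-gon, circumradius r=8 (area = (16/2)·8.000²·sin(360°/16) = 195.93 mm²); the cylinder at (15.5, 8) is not intersected at this z (z outside [0.5, 20.5]); Taking the union: only the r=8 cylinder at (-3.5, -0.5) is present, so the union is just that shape — area = 195.93 mm²; (rotated 25° about Z; rotation is an isometry so areas/perimeters/island counts are preserved). So its area = 195.93 mm². Layer 61 is larger (325.28 vs 195.93 mm²).

layer 61 (z = 19.52 mm)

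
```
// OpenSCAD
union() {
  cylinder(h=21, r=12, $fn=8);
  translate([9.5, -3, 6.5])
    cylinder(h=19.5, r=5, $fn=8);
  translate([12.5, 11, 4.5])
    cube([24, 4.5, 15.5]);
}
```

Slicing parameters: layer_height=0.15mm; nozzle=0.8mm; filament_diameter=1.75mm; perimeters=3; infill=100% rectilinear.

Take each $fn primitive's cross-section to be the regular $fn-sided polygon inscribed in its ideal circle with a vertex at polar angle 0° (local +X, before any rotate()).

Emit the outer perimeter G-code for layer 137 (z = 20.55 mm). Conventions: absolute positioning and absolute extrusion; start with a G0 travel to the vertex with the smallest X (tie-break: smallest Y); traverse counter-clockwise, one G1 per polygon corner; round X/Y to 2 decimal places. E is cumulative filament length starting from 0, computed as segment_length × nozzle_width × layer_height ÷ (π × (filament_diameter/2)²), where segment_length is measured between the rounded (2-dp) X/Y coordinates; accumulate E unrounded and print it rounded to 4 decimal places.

G0 X-12.00 Y0.00 Z20.55
G1 X-8.49 Y-8.49 E0.4583
G1 X0.00 Y-12.00 E0.9167
G1 X8.49 Y-8.49 E1.3750
G1 X8.81 Y-7.71 E1.4171
G1 X9.50 Y-8.00 E1.4544
G1 X13.04 Y-6.54 E1.6455
G1 X14.50 Y-3.00 E1.8365
G1 X13.04 Y0.54 E2.0275
G1 X11.52 Y1.16 E2.1094
G1 X8.49 Y8.49 E2.5052
G1 X0.00 Y12.00 E2.9635
G1 X-8.49 Y8.49 E3.4218
G1 X-12.00 Y0.00 E3.8802

At z = 20.55 mm: the r=12 cylinder contributes a regular 8-gon of circumradius 12; the cylinder at (9.5, -3): section is a regular 8-gon, circumradius r=5; the cube at (12.5, 11) is absent (z outside [4.5, 20]); Taking the union: the regions partially overlap (shared area 45.69 mm²), so overlapping operands fuse into one piece — 1 connected region. The outline is a single polygon with 13 vertices. Extrusion per mm of travel: 0.8 × 0.15 / (π × 0.875²) = 0.049890. Accumulating E over each segment gives final E = 3.8802.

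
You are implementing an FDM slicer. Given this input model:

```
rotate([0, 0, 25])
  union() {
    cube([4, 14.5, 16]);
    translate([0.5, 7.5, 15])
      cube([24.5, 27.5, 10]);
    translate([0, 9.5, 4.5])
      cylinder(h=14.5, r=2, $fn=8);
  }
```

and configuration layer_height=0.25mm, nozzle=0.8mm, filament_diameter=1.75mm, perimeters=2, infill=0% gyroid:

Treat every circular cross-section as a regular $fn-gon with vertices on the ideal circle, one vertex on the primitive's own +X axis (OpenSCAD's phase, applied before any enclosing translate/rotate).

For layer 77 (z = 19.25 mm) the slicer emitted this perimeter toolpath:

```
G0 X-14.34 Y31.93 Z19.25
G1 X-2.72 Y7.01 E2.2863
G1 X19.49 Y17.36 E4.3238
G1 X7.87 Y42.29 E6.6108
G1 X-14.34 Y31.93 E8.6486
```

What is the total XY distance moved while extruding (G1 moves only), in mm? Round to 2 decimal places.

104.01 mm

Sum the Euclidean lengths of each G1 segment: total = 104.01 mm.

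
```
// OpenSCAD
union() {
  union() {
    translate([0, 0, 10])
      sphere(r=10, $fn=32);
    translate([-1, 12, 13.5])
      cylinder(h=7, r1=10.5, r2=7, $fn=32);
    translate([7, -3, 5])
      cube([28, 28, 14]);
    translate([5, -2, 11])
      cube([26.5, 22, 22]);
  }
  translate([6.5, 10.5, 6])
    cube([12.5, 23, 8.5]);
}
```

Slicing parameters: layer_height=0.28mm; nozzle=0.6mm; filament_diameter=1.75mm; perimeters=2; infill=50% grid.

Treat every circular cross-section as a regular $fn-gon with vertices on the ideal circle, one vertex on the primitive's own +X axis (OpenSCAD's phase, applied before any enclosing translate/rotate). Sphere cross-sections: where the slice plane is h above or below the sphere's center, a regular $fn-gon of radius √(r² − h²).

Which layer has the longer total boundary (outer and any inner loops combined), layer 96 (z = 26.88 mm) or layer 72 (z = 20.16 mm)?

layer 72 (z = 20.16 mm)

Layer 96 (z = 26.88): the sphere is not intersected at this z (|z−center|=16.880 > r=10); the cone at (-1, 12) does not reach this height (z outside [13.5, 20.5]); the cube at (7, -3) is absent (z outside [5, 19]); the cube at (5, -2) is present — its section is the full 26.5×22 rectangle (perimeter 97.00 mm); Taking the union: only the 26.5×22 cube at (5, -2) is present, so the union is just that shape — boundary = 97.00 mm; the cube at (6.5, 10.5) does not reach this height (z outside [6, 14.5]); Combining (union): only the result so far is present, so the union is just that shape — boundary = 97.00 mm. So its perimeter = 97.00 mm. Layer 72 (z = 20.16): the sphere is not intersected at this z (|z−center|=10.160 > r=10); the cone at (-1, 12) (r1=10.5→r2=7) has section circumradius 7.170 here — a regular 32-gon (perimeter = 2·32·7.170·sin(180°/32) = 44.98 mm); the cube at (7, -3) is not intersected at this z (z outside [5, 19]); the cube at (5, -2) is present — its section is the full 26.5×22 rectangle (perimeter 97.00 mm); Taking the union: the regions partially overlap (shared area 6.04 mm²), so the edge portions inside another operand are dropped and the merged outline is re-measured after clipping — boundary = 125.88 mm; the cube at (6.5, 10.5) is not intersected at this z (z outside [6, 14.5]); Combining (union): only that combined region is present, so the union is just that shape — boundary = 125.88 mm. So its perimeter = 125.88 mm. Layer 72 is larger (125.88 vs 97.00 mm).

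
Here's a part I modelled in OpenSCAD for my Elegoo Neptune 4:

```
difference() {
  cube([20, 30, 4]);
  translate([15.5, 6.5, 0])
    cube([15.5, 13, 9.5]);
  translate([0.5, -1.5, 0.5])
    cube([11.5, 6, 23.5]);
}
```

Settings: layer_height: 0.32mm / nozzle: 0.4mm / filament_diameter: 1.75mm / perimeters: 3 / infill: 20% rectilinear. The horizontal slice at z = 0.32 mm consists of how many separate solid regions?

At z = 0.32 mm: the cube (footprint 20×30) is included at this height; the cube at (15.5, 6.5) (footprint 15.5×13) is included at this height; the cube at (0.5, -1.5) does not reach this height (z outside [0.5, 24]); After the difference (first − rest): starting from the 20×30 cube, the 15.5×13 cube at (15.5, 6.5) partially overlaps it — only the 58.50 mm² overlap (of its 201.50 mm²) is removed, clipping the outline — 1 connected region. The result has 1 disconnected region.

1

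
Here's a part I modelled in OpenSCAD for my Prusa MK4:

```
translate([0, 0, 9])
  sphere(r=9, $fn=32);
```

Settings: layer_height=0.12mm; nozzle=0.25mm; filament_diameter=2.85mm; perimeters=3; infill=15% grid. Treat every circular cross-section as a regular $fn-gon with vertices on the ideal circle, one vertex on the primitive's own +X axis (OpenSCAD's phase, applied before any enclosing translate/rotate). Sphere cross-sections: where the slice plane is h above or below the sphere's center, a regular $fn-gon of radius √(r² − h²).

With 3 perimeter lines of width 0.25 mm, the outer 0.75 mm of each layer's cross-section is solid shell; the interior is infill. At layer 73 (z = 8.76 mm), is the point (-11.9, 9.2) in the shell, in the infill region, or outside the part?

outside

At z = 8.76 mm: the sphere: section is a regular 32-gon, circumradius = √(r²−h²) = √(9²−0.24²) = 8.997. Overall, the cross-section is a single solid region. The nearest boundary edge runs (-6.36, 6.36)→(-7.48, 5.00); distance from the point to it = 6.08 mm. The point is not inside any of the regions above, so it lies outside the cross-section (6.08 mm from the nearest boundary).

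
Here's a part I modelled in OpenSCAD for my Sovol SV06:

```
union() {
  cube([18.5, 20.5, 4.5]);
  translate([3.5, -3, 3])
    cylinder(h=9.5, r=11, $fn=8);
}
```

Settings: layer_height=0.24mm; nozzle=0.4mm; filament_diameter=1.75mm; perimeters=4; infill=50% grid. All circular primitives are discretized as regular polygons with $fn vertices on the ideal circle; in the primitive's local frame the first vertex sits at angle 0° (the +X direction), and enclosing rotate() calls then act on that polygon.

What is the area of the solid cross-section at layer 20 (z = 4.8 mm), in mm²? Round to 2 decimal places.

342.24 mm²

At z = 4.8 mm: the cube does not reach this height (z outside [0, 4.5]); the r=11 cylinder at (3.5, -3) contributes a regular 8-gon of circumradius 11 (area = (8/2)·11.000²·sin(360°/8) = 342.24 mm²); Taking the union: only the r=11 cylinder at (3.5, -3) is present, so the union is just that shape — area = 342.24 mm². Overall, the cross-section is a single solid region. Net area = 342.24 mm².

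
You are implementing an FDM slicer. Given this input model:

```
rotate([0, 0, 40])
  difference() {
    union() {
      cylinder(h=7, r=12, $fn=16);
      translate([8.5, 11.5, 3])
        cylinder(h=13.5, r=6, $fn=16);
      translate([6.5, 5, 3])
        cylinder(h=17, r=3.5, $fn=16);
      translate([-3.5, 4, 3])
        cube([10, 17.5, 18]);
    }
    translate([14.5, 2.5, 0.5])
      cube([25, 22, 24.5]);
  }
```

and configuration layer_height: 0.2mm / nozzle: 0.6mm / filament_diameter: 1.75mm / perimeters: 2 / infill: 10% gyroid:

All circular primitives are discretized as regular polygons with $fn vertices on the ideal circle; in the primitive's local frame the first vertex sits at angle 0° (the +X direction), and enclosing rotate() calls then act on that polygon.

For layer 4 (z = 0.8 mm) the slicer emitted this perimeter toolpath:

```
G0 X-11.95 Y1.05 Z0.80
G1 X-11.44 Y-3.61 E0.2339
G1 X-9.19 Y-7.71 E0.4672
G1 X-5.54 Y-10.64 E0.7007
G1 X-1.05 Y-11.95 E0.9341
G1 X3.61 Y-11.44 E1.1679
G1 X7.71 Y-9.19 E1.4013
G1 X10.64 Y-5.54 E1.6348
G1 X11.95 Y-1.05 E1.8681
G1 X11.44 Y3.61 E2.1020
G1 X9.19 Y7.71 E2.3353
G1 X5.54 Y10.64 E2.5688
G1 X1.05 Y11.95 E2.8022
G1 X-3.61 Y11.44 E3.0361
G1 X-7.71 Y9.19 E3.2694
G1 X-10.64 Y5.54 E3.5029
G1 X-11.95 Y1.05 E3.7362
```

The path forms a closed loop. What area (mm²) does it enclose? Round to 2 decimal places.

440.55 mm²

Apply the shoelace formula to the sequence of (X, Y) vertices; enclosed area = 440.55 mm².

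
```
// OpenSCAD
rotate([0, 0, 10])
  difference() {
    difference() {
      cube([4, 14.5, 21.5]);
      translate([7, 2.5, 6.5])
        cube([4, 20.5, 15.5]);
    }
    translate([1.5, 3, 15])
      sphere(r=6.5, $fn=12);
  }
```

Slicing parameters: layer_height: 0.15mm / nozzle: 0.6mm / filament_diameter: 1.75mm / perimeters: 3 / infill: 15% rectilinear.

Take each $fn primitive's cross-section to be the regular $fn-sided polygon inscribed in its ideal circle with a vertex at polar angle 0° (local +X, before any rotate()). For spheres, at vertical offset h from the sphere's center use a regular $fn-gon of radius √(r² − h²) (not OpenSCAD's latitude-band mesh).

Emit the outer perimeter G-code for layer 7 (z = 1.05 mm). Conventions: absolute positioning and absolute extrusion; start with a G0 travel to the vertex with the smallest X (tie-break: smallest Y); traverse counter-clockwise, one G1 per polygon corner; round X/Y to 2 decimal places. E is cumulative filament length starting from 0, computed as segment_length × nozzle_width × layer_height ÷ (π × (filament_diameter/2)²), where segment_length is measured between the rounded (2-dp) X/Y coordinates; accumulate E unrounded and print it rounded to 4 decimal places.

At z = 1.05 mm: the 4×14.5 cube contributes its full rectangle; the cube at (7, 2.5) is not intersected at this z (z outside [6.5, 22]); After the difference (first − rest): none of the subtracted shapes is present at this height, so the 4×14.5 cube is unchanged — 1 connected region; the sphere at (1.5, 3) is not intersected at this z (|z−center|=13.950 > r=6.5); Taking the first minus the rest: none of the subtracted shapes is present at this height, so the result so far is unchanged — 1 connected region; (rotated 10° about Z; rotation is an isometry so areas/perimeters/island counts are preserved). The outline is a single polygon with 4 vertices. Extrusion per mm of travel: 0.6 × 0.15 / (π × 0.875²) = 0.037418. Accumulating E over each segment gives final E = 1.3845.

G0 X-2.52 Y14.28 Z1.05
G1 X0.00 Y0.00 E0.5426
G1 X3.94 Y0.69 E0.6922
G1 X1.42 Y14.97 E1.2348
G1 X-2.52 Y14.28 E1.3845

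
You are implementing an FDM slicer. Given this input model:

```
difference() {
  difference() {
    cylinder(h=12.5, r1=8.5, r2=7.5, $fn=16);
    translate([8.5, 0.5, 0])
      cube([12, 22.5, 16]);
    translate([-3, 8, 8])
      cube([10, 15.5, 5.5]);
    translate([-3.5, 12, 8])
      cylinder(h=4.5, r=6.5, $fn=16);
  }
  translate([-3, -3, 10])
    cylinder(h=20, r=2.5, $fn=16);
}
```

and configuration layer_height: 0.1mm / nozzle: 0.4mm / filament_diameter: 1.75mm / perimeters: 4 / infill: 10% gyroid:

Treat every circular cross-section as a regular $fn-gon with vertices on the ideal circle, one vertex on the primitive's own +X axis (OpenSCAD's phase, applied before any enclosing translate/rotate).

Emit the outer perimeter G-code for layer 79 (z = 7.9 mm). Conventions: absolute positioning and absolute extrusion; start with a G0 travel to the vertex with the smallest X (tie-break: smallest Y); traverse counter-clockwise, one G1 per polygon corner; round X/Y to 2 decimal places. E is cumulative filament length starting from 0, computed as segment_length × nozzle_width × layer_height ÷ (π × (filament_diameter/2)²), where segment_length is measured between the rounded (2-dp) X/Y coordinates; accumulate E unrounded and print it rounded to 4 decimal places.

G0 X-7.87 Y0.00 Z7.90
G1 X-7.27 Y-3.01 E0.0510
G1 X-5.56 Y-5.56 E0.1021
G1 X-3.01 Y-7.27 E0.1532
G1 X0.00 Y-7.87 E0.2042
G1 X3.01 Y-7.27 E0.2552
G1 X5.56 Y-5.56 E0.3063
G1 X7.27 Y-3.01 E0.3574
G1 X7.87 Y0.00 E0.4084
G1 X7.27 Y3.01 E0.4594
G1 X5.56 Y5.56 E0.5105
G1 X3.01 Y7.27 E0.5616
G1 X0.00 Y7.87 E0.6126
G1 X-3.01 Y7.27 E0.6636
G1 X-5.56 Y5.56 E0.7147
G1 X-7.27 Y3.01 E0.7658
G1 X-7.87 Y0.00 E0.8168

At z = 7.9 mm: the cone (r1=8.5→r2=7.5) has section circumradius 7.868 here — a regular 16-gon; the 12×22.5 cube at (8.5, 0.5) contributes its full rectangle; the cube at (-3, 8) is not intersected at this z (z outside [8, 13.5]); the cylinder at (-3.5, 12) does not reach this height (z outside [8, 12.5]); Subtracting the remaining from the first: starting from the cone, the 12×22.5 cube at (8.5, 0.5) misses the remaining region (no effect) — 1 connected region; the cylinder at (-3, -3) is absent (z outside [10, 30]); After the difference (first − rest): none of the subtracted shapes is present at this height, so that combined region is unchanged — 1 connected region. The outline is a single polygon with 16 vertices. Extrusion per mm of travel: 0.4 × 0.1 / (π × 0.875²) = 0.016630. Accumulating E over each segment gives final E = 0.8168.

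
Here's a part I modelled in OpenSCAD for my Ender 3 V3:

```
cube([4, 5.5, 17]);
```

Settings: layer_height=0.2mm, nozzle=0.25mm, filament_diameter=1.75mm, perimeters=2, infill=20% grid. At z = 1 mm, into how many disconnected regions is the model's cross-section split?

At z = 1 mm: the cube (footprint 4×5.5) is included at this height. The result has 1 disconnected region.

1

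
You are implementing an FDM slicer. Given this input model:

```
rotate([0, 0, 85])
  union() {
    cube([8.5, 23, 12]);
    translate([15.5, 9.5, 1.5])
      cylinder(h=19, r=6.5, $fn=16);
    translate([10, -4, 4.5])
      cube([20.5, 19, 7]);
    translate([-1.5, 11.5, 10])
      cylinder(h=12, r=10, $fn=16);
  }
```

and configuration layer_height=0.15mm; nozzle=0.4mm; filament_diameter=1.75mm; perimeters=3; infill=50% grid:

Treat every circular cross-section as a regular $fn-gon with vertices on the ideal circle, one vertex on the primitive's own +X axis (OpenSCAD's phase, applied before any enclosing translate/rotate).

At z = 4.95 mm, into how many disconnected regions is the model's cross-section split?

At z = 4.95 mm: the cube is present — its section is the full 8.5×23 rectangle; the r=6.5 cylinder at (15.5, 9.5) contributes a regular 16-gon of circumradius 6.5; the cube at (10, -4) (footprint 20.5×19) is included at this height; the cylinder at (-1.5, 11.5) does not reach this height (z outside [10, 22]); Taking the union: the regions partially overlap (shared area 121.09 mm²), so overlapping operands fuse into one piece — 2 connected regions; (whole slice rotated 85° about Z — lengths, areas and connectivity unchanged). The result has 2 disconnected regions.

2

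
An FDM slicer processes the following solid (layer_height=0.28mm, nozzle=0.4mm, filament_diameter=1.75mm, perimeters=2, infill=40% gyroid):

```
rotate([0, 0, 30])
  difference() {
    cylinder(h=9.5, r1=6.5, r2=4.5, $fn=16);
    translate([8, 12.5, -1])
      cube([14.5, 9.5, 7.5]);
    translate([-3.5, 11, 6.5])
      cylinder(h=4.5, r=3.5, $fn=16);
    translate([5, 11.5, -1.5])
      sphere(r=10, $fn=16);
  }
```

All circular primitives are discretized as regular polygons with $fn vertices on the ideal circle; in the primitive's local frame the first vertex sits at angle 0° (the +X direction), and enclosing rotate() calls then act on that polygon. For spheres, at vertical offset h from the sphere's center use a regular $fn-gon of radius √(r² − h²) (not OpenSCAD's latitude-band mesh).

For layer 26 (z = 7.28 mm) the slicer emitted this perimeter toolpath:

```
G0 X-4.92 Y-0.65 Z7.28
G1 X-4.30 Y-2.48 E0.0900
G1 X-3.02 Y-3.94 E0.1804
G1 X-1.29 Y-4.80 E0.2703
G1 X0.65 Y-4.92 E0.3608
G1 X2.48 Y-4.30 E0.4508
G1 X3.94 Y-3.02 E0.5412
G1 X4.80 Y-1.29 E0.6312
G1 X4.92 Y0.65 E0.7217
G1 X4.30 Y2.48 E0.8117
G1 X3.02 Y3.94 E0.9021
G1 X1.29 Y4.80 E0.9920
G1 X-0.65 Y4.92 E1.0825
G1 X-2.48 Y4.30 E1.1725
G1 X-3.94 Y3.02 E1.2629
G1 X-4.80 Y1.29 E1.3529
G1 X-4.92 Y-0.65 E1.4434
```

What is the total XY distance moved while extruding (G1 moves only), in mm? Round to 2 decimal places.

Sum the Euclidean lengths of each G1 segment: total = 31.00 mm.

31.00 mm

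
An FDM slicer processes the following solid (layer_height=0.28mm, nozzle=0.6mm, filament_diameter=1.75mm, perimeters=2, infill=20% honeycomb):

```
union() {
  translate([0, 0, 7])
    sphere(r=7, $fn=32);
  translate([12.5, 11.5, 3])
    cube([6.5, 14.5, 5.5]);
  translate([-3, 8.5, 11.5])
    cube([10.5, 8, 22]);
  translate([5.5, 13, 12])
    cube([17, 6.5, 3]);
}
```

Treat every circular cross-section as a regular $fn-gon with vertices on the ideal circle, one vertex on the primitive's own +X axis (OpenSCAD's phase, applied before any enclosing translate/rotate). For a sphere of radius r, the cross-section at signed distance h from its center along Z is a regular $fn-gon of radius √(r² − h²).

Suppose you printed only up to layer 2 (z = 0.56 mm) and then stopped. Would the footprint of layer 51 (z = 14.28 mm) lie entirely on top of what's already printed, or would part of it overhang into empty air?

Compare the two slices. At z = 0.56: the r=7 sphere slices to a regular 32-gon of circumradius 2.743 (√(r²−h²) with h=6.44 from center) (area = (32/2)·2.743²·sin(360°/32) = 23.49 mm²); the cube at (12.5, 11.5) is not intersected at this z (z outside [3, 8.5]); the cube at (-3, 8.5) is absent (z outside [11.5, 33.5]); the cube at (5.5, 13) does not reach this height (z outside [12, 15]); Combining (union): only the r=7 sphere is present, so the union is just that shape — area = 23.49 mm². At z = 14.28: the sphere is absent (|z−center|=7.280 > r=7); the cube at (12.5, 11.5) is absent (z outside [3, 8.5]); the cube at (-3, 8.5) is present — its section is the full 10.5×8 rectangle (area 84.00 mm²); the cube at (5.5, 13) is present — its section is the full 17×6.5 rectangle (area 110.50 mm²); Combining (union): the regions partially overlap — summed areas 194.50 mm² minus the doubly-counted overlap 7.00 mm² gives 187.50 mm² — area = 187.50 mm². Checking containment: at z = 14.28 the cross-section extends beyond the z = 0.56 cross-section by about 187.50 mm².

part overhangs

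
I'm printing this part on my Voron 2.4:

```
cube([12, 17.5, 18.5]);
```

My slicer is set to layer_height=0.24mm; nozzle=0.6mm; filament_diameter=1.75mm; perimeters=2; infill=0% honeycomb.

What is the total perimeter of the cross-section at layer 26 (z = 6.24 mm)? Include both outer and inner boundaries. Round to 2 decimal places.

At z = 6.24 mm: the cube is present — its section is the full 12×17.5 rectangle (perimeter 59.00 mm). Overall, the cross-section is a single solid region. Total boundary length (outer) = 59.00 mm.

59.00 mm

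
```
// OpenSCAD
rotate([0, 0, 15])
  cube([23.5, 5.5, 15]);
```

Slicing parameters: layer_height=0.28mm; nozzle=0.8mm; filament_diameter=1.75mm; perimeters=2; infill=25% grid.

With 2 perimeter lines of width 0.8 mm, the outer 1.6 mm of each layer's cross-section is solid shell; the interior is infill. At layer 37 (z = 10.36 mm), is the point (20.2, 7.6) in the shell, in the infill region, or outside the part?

At z = 10.36 mm: the cube is present — its section is the full 23.5×5.5 rectangle; (rotated 15° about Z; rotation is an isometry so areas/perimeters/island counts are preserved). Overall, the cross-section is a single solid region. Undo the 15° rotation: the query point maps to (21.479, 2.113) in the un-rotated model frame. The nearest boundary edge runs (23.50, 0.00)→(23.50, 5.50); distance from the point to it = 2.02 mm. The point is inside the cross-section and 2.02 mm from the nearest boundary — more than the 1.6 mm shell width (2 × 0.8), so it's in the infill interior.

infill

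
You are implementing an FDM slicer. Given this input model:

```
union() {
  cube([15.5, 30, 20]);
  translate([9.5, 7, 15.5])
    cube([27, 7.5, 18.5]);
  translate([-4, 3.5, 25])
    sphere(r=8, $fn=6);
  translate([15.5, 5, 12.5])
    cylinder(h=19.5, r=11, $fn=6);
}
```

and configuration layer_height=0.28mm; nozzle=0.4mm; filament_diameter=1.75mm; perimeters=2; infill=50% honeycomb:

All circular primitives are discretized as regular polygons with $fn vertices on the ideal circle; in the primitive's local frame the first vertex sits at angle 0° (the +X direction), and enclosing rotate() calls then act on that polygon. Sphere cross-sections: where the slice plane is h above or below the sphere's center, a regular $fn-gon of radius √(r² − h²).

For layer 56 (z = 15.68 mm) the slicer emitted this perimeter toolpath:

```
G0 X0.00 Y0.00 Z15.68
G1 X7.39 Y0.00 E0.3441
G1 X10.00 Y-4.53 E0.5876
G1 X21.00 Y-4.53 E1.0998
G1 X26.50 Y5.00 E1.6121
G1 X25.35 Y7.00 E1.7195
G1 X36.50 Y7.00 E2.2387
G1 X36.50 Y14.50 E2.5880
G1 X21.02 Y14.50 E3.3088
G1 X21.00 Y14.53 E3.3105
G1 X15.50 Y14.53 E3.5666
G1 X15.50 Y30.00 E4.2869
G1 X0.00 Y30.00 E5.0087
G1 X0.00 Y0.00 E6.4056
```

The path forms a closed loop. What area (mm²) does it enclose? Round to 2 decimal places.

752.96 mm²

Apply the shoelace formula to the sequence of (X, Y) vertices; enclosed area = 752.96 mm².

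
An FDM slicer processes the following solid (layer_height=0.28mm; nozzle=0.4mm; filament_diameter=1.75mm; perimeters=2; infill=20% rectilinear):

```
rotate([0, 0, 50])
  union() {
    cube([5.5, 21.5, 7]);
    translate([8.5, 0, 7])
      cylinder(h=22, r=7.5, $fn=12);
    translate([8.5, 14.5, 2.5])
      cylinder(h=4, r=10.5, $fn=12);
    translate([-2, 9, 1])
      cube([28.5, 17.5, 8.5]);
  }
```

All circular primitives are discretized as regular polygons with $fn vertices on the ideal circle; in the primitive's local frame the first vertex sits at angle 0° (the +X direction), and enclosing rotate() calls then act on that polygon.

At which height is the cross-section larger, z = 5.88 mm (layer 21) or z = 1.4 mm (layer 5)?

Layer 21 (z = 5.88): the 5.5×21.5 cube contributes its full rectangle (area 118.25 mm²); the cylinder at (8.5, 0) does not reach this height (z outside [7, 29]); the r=10.5 cylinder at (8.5, 14.5) contributes a regular 12-gon of circumradius 10.5 (area = (12/2)·10.500²·sin(360°/12) = 330.75 mm²); the 28.5×17.5 cube at (-2, 9) contributes its full rectangle (area 498.75 mm²); Merging all regions: the regions partially overlap — summed areas 947.75 mm² minus the doubly-counted overlap 356.63 mm² gives 591.12 mm² — area = 591.12 mm²; (whole slice rotated 50° about Z — lengths, areas and connectivity unchanged). So its area = 591.12 mm². Layer 5 (z = 1.4): the cube (footprint 5.5×21.5) is included at this height (area 118.25 mm²); the cylinder at (8.5, 0) is absent (z outside [7, 29]); the cylinder at (8.5, 14.5) does not reach this height (z outside [2.5, 6.5]); the cube at (-2, 9) is present — its section is the full 28.5×17.5 rectangle (area 498.75 mm²); Merging all regions: the regions partially overlap — summed areas 617.00 mm² minus the doubly-counted overlap 68.75 mm² gives 548.25 mm² — area = 548.25 mm²; (whole slice rotated 50° about Z — lengths, areas and connectivity unchanged). So its area = 548.25 mm². Layer 21 is larger (591.12 vs 548.25 mm²).

layer 21 (z = 5.88 mm)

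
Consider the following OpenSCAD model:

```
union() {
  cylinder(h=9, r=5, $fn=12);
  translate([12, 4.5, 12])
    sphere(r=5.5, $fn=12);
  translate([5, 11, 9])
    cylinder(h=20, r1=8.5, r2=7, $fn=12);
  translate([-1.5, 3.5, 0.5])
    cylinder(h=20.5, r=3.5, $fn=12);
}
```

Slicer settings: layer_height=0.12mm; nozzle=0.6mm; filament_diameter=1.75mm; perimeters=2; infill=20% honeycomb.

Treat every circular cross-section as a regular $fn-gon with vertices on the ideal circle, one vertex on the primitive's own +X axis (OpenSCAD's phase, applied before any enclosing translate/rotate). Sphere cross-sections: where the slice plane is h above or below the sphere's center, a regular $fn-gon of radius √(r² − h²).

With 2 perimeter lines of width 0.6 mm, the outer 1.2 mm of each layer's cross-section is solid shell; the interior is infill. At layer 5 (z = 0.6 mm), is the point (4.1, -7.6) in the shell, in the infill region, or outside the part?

outside

At z = 0.6 mm: the r=5 cylinder contributes a regular 12-gon of circumradius 5; the sphere at (12, 4.5) is not intersected at this z (|z−center|=11.400 > r=5.5); the cone at (5, 11) does not reach this height (z outside [9, 29]); the cylinder at (-1.5, 3.5): section is a regular 12-gon, circumradius r=3.5; Combining (union): the regions partially overlap (shared area 22.78 mm²), so overlapping operands fuse into one piece — 1 connected region. Overall, the cross-section is a single solid region. The nearest boundary edge runs (4.33, -2.50)→(2.50, -4.33); distance from the point to it = 3.64 mm. The point is not inside any of the regions above, so it lies outside the cross-section (3.64 mm from the nearest boundary).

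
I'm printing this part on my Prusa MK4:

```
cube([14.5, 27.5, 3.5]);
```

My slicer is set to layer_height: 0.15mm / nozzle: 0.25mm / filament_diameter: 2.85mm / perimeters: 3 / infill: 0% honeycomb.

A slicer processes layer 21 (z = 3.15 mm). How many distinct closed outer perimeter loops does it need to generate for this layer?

At z = 3.15 mm: the 14.5×27.5 cube contributes its full rectangle. The result has 1 disconnected region.

1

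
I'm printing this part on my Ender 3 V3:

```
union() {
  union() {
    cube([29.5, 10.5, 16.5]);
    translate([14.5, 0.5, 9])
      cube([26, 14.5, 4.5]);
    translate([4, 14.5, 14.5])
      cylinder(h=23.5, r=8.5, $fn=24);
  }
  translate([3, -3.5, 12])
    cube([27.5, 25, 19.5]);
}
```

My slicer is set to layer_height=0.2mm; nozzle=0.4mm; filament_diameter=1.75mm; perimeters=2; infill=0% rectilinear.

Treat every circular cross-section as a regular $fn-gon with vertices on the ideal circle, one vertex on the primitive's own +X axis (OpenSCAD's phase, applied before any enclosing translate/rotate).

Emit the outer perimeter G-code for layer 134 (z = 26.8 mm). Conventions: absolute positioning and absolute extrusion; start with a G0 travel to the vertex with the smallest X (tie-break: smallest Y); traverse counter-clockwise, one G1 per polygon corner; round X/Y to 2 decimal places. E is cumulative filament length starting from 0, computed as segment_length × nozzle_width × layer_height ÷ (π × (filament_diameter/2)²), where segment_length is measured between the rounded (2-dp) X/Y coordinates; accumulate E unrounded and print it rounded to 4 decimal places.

At z = 26.8 mm: the cube does not reach this height (z outside [0, 16.5]); the cube at (14.5, 0.5) is not intersected at this z (z outside [9, 13.5]); the r=8.5 cylinder at (4, 14.5) contributes a regular 24-gon of circumradius 8.5; Taking the union: only the r=8.5 cylinder at (4, 14.5) is present, so the union is just that shape — 1 connected region; the cube at (3, -3.5) is present — its section is the full 27.5×25 rectangle; Combining (union): the regions partially overlap (shared area 122.95 mm²), so overlapping operands fuse into one piece — 1 connected region. The outline is a single polygon with 19 vertices. Extrusion per mm of travel: 0.4 × 0.2 / (π × 0.875²) = 0.033260. Accumulating E over each segment gives final E = 3.8102.

G0 X-4.50 Y14.50 Z26.80
G1 X-4.21 Y12.30 E0.0738
G1 X-3.36 Y10.25 E0.1476
G1 X-2.01 Y8.49 E0.2214
G1 X-0.25 Y7.14 E0.2952
G1 X1.80 Y6.29 E0.3690
G1 X3.00 Y6.13 E0.4092
G1 X3.00 Y-3.50 E0.7295
G1 X30.50 Y-3.50 E1.6442
G1 X30.50 Y21.50 E2.4757
G1 X8.72 Y21.50 E3.2001
G1 X8.25 Y21.86 E3.2198
G1 X6.20 Y22.71 E3.2936
G1 X4.00 Y23.00 E3.3674
G1 X1.80 Y22.71 E3.4412
G1 X-0.25 Y21.86 E3.5150
G1 X-2.01 Y20.51 E3.5888
G1 X-3.36 Y18.75 E3.6626
G1 X-4.21 Y16.70 E3.7364
G1 X-4.50 Y14.50 E3.8102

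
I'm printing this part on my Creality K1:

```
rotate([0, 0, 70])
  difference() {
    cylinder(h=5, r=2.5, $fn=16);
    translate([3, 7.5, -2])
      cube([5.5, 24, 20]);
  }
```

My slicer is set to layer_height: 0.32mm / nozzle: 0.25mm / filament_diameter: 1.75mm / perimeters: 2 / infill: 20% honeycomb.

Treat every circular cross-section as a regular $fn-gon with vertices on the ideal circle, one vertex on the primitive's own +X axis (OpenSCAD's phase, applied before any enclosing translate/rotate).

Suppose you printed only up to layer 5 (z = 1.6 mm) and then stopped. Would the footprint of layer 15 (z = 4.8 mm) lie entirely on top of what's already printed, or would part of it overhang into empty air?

entirely on top

Compare the two slices. At z = 1.6: the r=2.5 cylinder contributes a regular 16-gon of circumradius 2.5 (area = (16/2)·2.500²·sin(360°/16) = 19.13 mm²); the cube at (3, 7.5) is present — its section is the full 5.5×24 rectangle (area 132.00 mm²); After the difference (first − rest): starting from the r=2.5 cylinder (19.13 mm²), the 5.5×24 cube at (3, 7.5) misses the remaining region (no effect) — area = 19.13 mm²; (whole slice rotated 70° about Z — lengths, areas and connectivity unchanged). At z = 4.8: the cylinder: section is a regular 16-gon, circumradius r=2.5 (area = (16/2)·2.500²·sin(360°/16) = 19.13 mm²); the 5.5×24 cube at (3, 7.5) contributes its full rectangle (area 132.00 mm²); Subtracting the remaining from the first: starting from the r=2.5 cylinder (19.13 mm²), the 5.5×24 cube at (3, 7.5) misses the remaining region (no effect) — area = 19.13 mm²; (whole slice rotated 70° about Z — lengths, areas and connectivity unchanged). Checking containment: the cross-section at z = 4.8 is a subset of the cross-section at z = 1.6.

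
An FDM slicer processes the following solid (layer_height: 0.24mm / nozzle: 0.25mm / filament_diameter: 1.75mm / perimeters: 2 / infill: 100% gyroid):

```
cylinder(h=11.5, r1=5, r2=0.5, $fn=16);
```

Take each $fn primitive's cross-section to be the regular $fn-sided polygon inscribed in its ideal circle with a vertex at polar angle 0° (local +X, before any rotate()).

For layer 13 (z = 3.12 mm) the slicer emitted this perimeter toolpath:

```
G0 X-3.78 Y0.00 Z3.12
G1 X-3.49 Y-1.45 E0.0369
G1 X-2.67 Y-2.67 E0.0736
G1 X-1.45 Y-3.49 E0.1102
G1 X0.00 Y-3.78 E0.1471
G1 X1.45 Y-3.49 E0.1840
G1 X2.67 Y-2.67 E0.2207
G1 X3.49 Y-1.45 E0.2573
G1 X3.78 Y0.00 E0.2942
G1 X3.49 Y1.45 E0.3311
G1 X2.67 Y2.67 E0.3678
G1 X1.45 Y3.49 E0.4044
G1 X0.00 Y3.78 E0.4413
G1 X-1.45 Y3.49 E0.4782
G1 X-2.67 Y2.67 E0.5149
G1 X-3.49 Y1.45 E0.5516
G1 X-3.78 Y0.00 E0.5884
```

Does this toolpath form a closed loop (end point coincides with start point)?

yes

Start point (G0): (-3.78, 0.00). End point (last G1): the path returns to the start — closed.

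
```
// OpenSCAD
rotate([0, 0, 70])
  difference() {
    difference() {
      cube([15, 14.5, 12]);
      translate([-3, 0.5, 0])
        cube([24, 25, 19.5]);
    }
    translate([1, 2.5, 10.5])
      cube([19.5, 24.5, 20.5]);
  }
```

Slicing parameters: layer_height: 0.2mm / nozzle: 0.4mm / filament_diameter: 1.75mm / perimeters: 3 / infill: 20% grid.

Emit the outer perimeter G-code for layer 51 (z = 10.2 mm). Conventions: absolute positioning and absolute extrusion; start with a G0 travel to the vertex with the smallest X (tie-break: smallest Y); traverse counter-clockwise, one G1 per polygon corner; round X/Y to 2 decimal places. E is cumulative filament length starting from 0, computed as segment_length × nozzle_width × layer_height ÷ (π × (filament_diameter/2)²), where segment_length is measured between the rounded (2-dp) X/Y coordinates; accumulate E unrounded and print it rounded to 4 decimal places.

At z = 10.2 mm: the cube is present — its section is the full 15×14.5 rectangle; the cube at (-3, 0.5) (footprint 24×25) is included at this height; After the difference (first − rest): starting from the 15×14.5 cube, the 24×25 cube at (-3, 0.5) partially overlaps it — only the 210.00 mm² overlap (of its 600.00 mm²) is removed, clipping the outline — 1 connected region; the cube at (1, 2.5) is not intersected at this z (z outside [10.5, 31]); After the difference (first − rest): none of the subtracted shapes is present at this height, so that combined region is unchanged — 1 connected region; (whole slice rotated 70° about Z — lengths, areas and connectivity unchanged). The outline is a single polygon with 4 vertices. Extrusion per mm of travel: 0.4 × 0.2 / (π × 0.875²) = 0.033260. Accumulating E over each segment gives final E = 1.0313.

G0 X-0.47 Y0.17 Z10.20
G1 X0.00 Y0.00 E0.0166
G1 X5.13 Y14.10 E0.5157
G1 X4.66 Y14.27 E0.5323
G1 X-0.47 Y0.17 E1.0313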